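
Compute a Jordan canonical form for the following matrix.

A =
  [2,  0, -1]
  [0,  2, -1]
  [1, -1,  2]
J_3(2)

The characteristic polynomial is
  det(x·I − A) = x^3 - 6*x^2 + 12*x - 8 = (x - 2)^3

Eigenvalues and multiplicities (the geometric multiplicity of λ is n − rank(A − λI), which equals the number of Jordan blocks for λ):
  λ = 2: algebraic multiplicity = 3, geometric multiplicity = 1

Determining the block sizes for each eigenvalue:
  λ = 2: one block (gm = 1), so the single block has size am = 3 → block sizes [3]

Assembling the blocks gives a Jordan form
J =
  [2, 1, 0]
  [0, 2, 1]
  [0, 0, 2]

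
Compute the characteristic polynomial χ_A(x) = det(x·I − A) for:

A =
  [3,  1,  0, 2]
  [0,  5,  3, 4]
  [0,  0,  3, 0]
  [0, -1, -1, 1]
x^4 - 12*x^3 + 54*x^2 - 108*x + 81

Expanding det(x·I − A) (e.g. by cofactor expansion or by noting that A is similar to its Jordan form J, which has the same characteristic polynomial as A) gives
  χ_A(x) = x^4 - 12*x^3 + 54*x^2 - 108*x + 81
which factors as (x - 3)^4. The eigenvalues (with algebraic multiplicities) are λ = 3 with multiplicity 4.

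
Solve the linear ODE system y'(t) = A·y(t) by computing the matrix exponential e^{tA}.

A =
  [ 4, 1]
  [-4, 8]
e^{tA} =
  [-2*t*exp(6*t) + exp(6*t), t*exp(6*t)]
  [-4*t*exp(6*t), 2*t*exp(6*t) + exp(6*t)]

Strategy: write A = P · J · P⁻¹ where J is a Jordan canonical form, so e^{tA} = P · e^{tJ} · P⁻¹, and e^{tJ} can be computed block-by-block.

A has Jordan form
J =
  [6, 1]
  [0, 6]
(up to reordering of blocks).

Per-block formulas:
  For a 2×2 Jordan block J_2(6): exp(t · J_2(6)) = e^(6t)·(I + t·N), where N is the 2×2 nilpotent shift.

After assembling e^{tJ} and conjugating by P, we get:

e^{tA} =
  [-2*t*exp(6*t) + exp(6*t), t*exp(6*t)]
  [-4*t*exp(6*t), 2*t*exp(6*t) + exp(6*t)]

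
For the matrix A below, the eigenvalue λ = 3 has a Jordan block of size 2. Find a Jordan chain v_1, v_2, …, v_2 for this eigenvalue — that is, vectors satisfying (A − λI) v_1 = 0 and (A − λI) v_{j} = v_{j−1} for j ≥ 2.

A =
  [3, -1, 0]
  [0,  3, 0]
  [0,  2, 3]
A Jordan chain for λ = 3 of length 2:
v_1 = (-1, 0, 2)ᵀ
v_2 = (0, 1, 0)ᵀ

Let N = A − (3)·I. We want v_2 with N^2 v_2 = 0 but N^1 v_2 ≠ 0; then v_{j-1} := N · v_j for j = 2, …, 2.

Pick v_2 = (0, 1, 0)ᵀ.
Then v_1 = N · v_2 = (-1, 0, 2)ᵀ.

Sanity check: (A − (3)·I) v_1 = (0, 0, 0)ᵀ = 0. ✓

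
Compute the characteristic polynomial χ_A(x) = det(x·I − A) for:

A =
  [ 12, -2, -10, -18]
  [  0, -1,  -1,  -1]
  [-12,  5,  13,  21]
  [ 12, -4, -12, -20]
x^4 - 4*x^3

Expanding det(x·I − A) (e.g. by cofactor expansion or by noting that A is similar to its Jordan form J, which has the same characteristic polynomial as A) gives
  χ_A(x) = x^4 - 4*x^3
which factors as x^3*(x - 4). The eigenvalues (with algebraic multiplicities) are λ = 0 with multiplicity 3, λ = 4 with multiplicity 1.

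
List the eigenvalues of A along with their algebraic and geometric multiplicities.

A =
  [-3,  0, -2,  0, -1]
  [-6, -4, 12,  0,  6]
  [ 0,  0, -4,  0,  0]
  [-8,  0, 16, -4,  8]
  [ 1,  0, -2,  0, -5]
λ = -4: alg = 5, geom = 4

Step 1 — factor the characteristic polynomial to read off the algebraic multiplicities:
  χ_A(x) = (x + 4)^5

Step 2 — compute geometric multiplicities via the rank-nullity identity g(λ) = n − rank(A − λI):
  rank(A − (-4)·I) = 1, so dim ker(A − (-4)·I) = n − 1 = 4

Summary:
  λ = -4: algebraic multiplicity = 5, geometric multiplicity = 4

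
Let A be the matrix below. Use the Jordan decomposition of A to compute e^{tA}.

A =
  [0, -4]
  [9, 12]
e^{tA} =
  [-6*t*exp(6*t) + exp(6*t), -4*t*exp(6*t)]
  [9*t*exp(6*t), 6*t*exp(6*t) + exp(6*t)]

Strategy: write A = P · J · P⁻¹ where J is a Jordan canonical form, so e^{tA} = P · e^{tJ} · P⁻¹, and e^{tJ} can be computed block-by-block.

A has Jordan form
J =
  [6, 1]
  [0, 6]
(up to reordering of blocks).

Per-block formulas:
  For a 2×2 Jordan block J_2(6): exp(t · J_2(6)) = e^(6t)·(I + t·N), where N is the 2×2 nilpotent shift.

After assembling e^{tJ} and conjugating by P, we get:

e^{tA} =
  [-6*t*exp(6*t) + exp(6*t), -4*t*exp(6*t)]
  [9*t*exp(6*t), 6*t*exp(6*t) + exp(6*t)]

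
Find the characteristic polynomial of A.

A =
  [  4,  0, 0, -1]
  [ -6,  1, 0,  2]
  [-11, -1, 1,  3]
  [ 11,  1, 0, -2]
x^4 - 4*x^3 + 6*x^2 - 4*x + 1

Expanding det(x·I − A) (e.g. by cofactor expansion or by noting that A is similar to its Jordan form J, which has the same characteristic polynomial as A) gives
  χ_A(x) = x^4 - 4*x^3 + 6*x^2 - 4*x + 1
which factors as (x - 1)^4. The eigenvalues (with algebraic multiplicities) are λ = 1 with multiplicity 4.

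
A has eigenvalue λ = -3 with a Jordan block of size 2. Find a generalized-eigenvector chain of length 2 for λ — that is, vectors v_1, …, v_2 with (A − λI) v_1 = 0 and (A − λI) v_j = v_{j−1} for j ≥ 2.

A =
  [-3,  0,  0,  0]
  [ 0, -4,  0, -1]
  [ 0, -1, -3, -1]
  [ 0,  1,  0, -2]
A Jordan chain for λ = -3 of length 2:
v_1 = (0, -1, -1, 1)ᵀ
v_2 = (0, 1, 0, 0)ᵀ

Let N = A − (-3)·I. We want v_2 with N^2 v_2 = 0 but N^1 v_2 ≠ 0; then v_{j-1} := N · v_j for j = 2, …, 2.

Pick v_2 = (0, 1, 0, 0)ᵀ.
Then v_1 = N · v_2 = (0, -1, -1, 1)ᵀ.

Sanity check: (A − (-3)·I) v_1 = (0, 0, 0, 0)ᵀ = 0. ✓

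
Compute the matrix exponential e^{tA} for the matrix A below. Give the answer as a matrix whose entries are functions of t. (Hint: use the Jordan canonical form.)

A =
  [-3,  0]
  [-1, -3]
e^{tA} =
  [exp(-3*t), 0]
  [-t*exp(-3*t), exp(-3*t)]

Strategy: write A = P · J · P⁻¹ where J is a Jordan canonical form, so e^{tA} = P · e^{tJ} · P⁻¹, and e^{tJ} can be computed block-by-block.

A has Jordan form
J =
  [-3,  1]
  [ 0, -3]
(up to reordering of blocks).

Per-block formulas:
  For a 2×2 Jordan block J_2(-3): exp(t · J_2(-3)) = e^(-3t)·(I + t·N), where N is the 2×2 nilpotent shift.

After assembling e^{tJ} and conjugating by P, we get:

e^{tA} =
  [exp(-3*t), 0]
  [-t*exp(-3*t), exp(-3*t)]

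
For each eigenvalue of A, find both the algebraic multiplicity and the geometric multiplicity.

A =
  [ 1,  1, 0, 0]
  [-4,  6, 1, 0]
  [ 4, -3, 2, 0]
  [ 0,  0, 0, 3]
λ = 3: alg = 4, geom = 2

Step 1 — factor the characteristic polynomial to read off the algebraic multiplicities:
  χ_A(x) = (x - 3)^4

Step 2 — compute geometric multiplicities via the rank-nullity identity g(λ) = n − rank(A − λI):
  rank(A − (3)·I) = 2, so dim ker(A − (3)·I) = n − 2 = 2

Summary:
  λ = 3: algebraic multiplicity = 4, geometric multiplicity = 2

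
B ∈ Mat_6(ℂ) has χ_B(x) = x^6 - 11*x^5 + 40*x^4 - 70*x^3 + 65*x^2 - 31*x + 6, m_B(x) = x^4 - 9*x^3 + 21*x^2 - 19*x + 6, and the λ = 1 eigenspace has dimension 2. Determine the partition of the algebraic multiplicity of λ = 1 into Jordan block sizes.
Block sizes for λ = 1: [3, 2]

Step 1 — from the characteristic polynomial, algebraic multiplicity of λ = 1 is 5. From dim ker(B − (1)·I) = 2, there are exactly 2 Jordan blocks for λ = 1.
Step 2 — from the minimal polynomial, the factor (x − 1)^3 tells us the largest block for λ = 1 has size 3.
Step 3 — with total size 5, 2 blocks, and largest block 3, the block sizes (in nonincreasing order) are [3, 2].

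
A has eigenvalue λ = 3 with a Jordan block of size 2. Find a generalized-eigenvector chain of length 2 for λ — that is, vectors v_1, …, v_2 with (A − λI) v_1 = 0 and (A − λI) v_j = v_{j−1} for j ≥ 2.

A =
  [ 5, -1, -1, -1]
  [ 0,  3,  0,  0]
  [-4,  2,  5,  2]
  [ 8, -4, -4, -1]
A Jordan chain for λ = 3 of length 2:
v_1 = (2, 0, -4, 8)ᵀ
v_2 = (1, 0, 0, 0)ᵀ

Let N = A − (3)·I. We want v_2 with N^2 v_2 = 0 but N^1 v_2 ≠ 0; then v_{j-1} := N · v_j for j = 2, …, 2.

Pick v_2 = (1, 0, 0, 0)ᵀ.
Then v_1 = N · v_2 = (2, 0, -4, 8)ᵀ.

Sanity check: (A − (3)·I) v_1 = (0, 0, 0, 0)ᵀ = 0. ✓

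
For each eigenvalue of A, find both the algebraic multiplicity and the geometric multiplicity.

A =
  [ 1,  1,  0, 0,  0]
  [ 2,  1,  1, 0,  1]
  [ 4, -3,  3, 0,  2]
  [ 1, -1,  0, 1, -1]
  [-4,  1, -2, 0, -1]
λ = 1: alg = 5, geom = 2

Step 1 — factor the characteristic polynomial to read off the algebraic multiplicities:
  χ_A(x) = (x - 1)^5

Step 2 — compute geometric multiplicities via the rank-nullity identity g(λ) = n − rank(A − λI):
  rank(A − (1)·I) = 3, so dim ker(A − (1)·I) = n − 3 = 2

Summary:
  λ = 1: algebraic multiplicity = 5, geometric multiplicity = 2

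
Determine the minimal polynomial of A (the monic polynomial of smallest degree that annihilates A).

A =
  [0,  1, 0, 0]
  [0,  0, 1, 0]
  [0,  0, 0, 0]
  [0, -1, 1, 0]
x^3

The characteristic polynomial is χ_A(x) = x^4, so the eigenvalues are known. The minimal polynomial is
  m_A(x) = Π_λ (x − λ)^{k_λ}
where k_λ is the size of the *largest* Jordan block for λ (equivalently, the smallest k with (A − λI)^k v = 0 for every generalised eigenvector v of λ).

  λ = 0: largest Jordan block has size 3, contributing (x − 0)^3

So m_A(x) = x^3 = x^3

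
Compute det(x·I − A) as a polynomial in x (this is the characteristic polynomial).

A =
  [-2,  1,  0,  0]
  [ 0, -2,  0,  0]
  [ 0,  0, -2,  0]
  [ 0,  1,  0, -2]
x^4 + 8*x^3 + 24*x^2 + 32*x + 16

Expanding det(x·I − A) (e.g. by cofactor expansion or by noting that A is similar to its Jordan form J, which has the same characteristic polynomial as A) gives
  χ_A(x) = x^4 + 8*x^3 + 24*x^2 + 32*x + 16
which factors as (x + 2)^4. The eigenvalues (with algebraic multiplicities) are λ = -2 with multiplicity 4.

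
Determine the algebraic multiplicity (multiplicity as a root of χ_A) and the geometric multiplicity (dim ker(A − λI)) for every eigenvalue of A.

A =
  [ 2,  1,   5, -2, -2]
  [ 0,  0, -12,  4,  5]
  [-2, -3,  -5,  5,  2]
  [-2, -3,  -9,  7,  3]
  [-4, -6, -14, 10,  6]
λ = 2: alg = 5, geom = 2

Step 1 — factor the characteristic polynomial to read off the algebraic multiplicities:
  χ_A(x) = (x - 2)^5

Step 2 — compute geometric multiplicities via the rank-nullity identity g(λ) = n − rank(A − λI):
  rank(A − (2)·I) = 3, so dim ker(A − (2)·I) = n − 3 = 2

Summary:
  λ = 2: algebraic multiplicity = 5, geometric multiplicity = 2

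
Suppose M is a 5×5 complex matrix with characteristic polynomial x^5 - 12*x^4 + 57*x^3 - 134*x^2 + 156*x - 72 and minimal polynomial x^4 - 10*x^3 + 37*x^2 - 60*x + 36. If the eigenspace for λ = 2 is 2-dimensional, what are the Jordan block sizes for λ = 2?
Block sizes for λ = 2: [2, 1]

Step 1 — from the characteristic polynomial, algebraic multiplicity of λ = 2 is 3. From dim ker(M − (2)·I) = 2, there are exactly 2 Jordan blocks for λ = 2.
Step 2 — from the minimal polynomial, the factor (x − 2)^2 tells us the largest block for λ = 2 has size 2.
Step 3 — with total size 3, 2 blocks, and largest block 2, the block sizes (in nonincreasing order) are [2, 1].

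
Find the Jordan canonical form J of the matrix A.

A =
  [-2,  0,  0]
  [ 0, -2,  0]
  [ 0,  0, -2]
J_1(-2) ⊕ J_1(-2) ⊕ J_1(-2)

The characteristic polynomial is
  det(x·I − A) = x^3 + 6*x^2 + 12*x + 8 = (x + 2)^3

Eigenvalues and multiplicities (the geometric multiplicity of λ is n − rank(A − λI), which equals the number of Jordan blocks for λ):
  λ = -2: algebraic multiplicity = 3, geometric multiplicity = 3

Determining the block sizes for each eigenvalue:
  λ = -2: gm = am = 3, so every block has size 1 → block sizes [1, 1, 1]

Assembling the blocks gives a Jordan form
J =
  [-2,  0,  0]
  [ 0, -2,  0]
  [ 0,  0, -2]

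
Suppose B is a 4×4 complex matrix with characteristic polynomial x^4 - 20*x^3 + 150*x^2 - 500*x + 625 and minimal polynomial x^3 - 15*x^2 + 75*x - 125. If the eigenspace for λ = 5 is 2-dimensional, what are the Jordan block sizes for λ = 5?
Block sizes for λ = 5: [3, 1]

Step 1 — from the characteristic polynomial, algebraic multiplicity of λ = 5 is 4. From dim ker(B − (5)·I) = 2, there are exactly 2 Jordan blocks for λ = 5.
Step 2 — from the minimal polynomial, the factor (x − 5)^3 tells us the largest block for λ = 5 has size 3.
Step 3 — with total size 4, 2 blocks, and largest block 3, the block sizes (in nonincreasing order) are [3, 1].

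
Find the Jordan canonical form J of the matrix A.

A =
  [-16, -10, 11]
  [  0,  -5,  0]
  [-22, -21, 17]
J_2(-5) ⊕ J_1(6)

The characteristic polynomial is
  det(x·I − A) = x^3 + 4*x^2 - 35*x - 150 = (x - 6)*(x + 5)^2

Eigenvalues and multiplicities (the geometric multiplicity of λ is n − rank(A − λI), which equals the number of Jordan blocks for λ):
  λ = -5: algebraic multiplicity = 2, geometric multiplicity = 1
  λ = 6: algebraic multiplicity = 1, geometric multiplicity = 1

Determining the block sizes for each eigenvalue:
  λ = -5: one block (gm = 1), so the single block has size am = 2 → block sizes [2]
  λ = 6: one block (gm = 1), so the single block has size am = 1 → block sizes [1]

Assembling the blocks gives a Jordan form
J =
  [-5,  1, 0]
  [ 0, -5, 0]
  [ 0,  0, 6]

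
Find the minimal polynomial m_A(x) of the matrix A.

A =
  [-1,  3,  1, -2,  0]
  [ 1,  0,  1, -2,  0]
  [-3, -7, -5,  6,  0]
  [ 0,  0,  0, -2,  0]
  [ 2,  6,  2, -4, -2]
x^3 + 6*x^2 + 12*x + 8

The characteristic polynomial is χ_A(x) = (x + 2)^5, so the eigenvalues are known. The minimal polynomial is
  m_A(x) = Π_λ (x − λ)^{k_λ}
where k_λ is the size of the *largest* Jordan block for λ (equivalently, the smallest k with (A − λI)^k v = 0 for every generalised eigenvector v of λ).

  λ = -2: largest Jordan block has size 3, contributing (x + 2)^3

So m_A(x) = (x + 2)^3 = x^3 + 6*x^2 + 12*x + 8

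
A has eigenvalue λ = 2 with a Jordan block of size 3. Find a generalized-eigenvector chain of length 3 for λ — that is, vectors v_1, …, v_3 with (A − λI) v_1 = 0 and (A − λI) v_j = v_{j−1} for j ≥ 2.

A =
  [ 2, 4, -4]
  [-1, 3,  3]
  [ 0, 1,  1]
A Jordan chain for λ = 2 of length 3:
v_1 = (-4, -1, -1)ᵀ
v_2 = (0, -1, 0)ᵀ
v_3 = (1, 0, 0)ᵀ

Let N = A − (2)·I. We want v_3 with N^3 v_3 = 0 but N^2 v_3 ≠ 0; then v_{j-1} := N · v_j for j = 3, …, 2.

Pick v_3 = (1, 0, 0)ᵀ.
Then v_2 = N · v_3 = (0, -1, 0)ᵀ.
Then v_1 = N · v_2 = (-4, -1, -1)ᵀ.

Sanity check: (A − (2)·I) v_1 = (0, 0, 0)ᵀ = 0. ✓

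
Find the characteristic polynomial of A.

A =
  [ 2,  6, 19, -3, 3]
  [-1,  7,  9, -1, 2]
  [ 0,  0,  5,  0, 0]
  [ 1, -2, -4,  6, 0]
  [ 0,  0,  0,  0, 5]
x^5 - 25*x^4 + 250*x^3 - 1250*x^2 + 3125*x - 3125

Expanding det(x·I − A) (e.g. by cofactor expansion or by noting that A is similar to its Jordan form J, which has the same characteristic polynomial as A) gives
  χ_A(x) = x^5 - 25*x^4 + 250*x^3 - 1250*x^2 + 3125*x - 3125
which factors as (x - 5)^5. The eigenvalues (with algebraic multiplicities) are λ = 5 with multiplicity 5.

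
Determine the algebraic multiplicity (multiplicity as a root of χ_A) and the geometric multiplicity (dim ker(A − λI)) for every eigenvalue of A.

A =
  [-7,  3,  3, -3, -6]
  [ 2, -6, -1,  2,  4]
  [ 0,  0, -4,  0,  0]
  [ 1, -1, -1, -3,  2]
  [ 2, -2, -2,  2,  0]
λ = -4: alg = 5, geom = 3

Step 1 — factor the characteristic polynomial to read off the algebraic multiplicities:
  χ_A(x) = (x + 4)^5

Step 2 — compute geometric multiplicities via the rank-nullity identity g(λ) = n − rank(A − λI):
  rank(A − (-4)·I) = 2, so dim ker(A − (-4)·I) = n − 2 = 3

Summary:
  λ = -4: algebraic multiplicity = 5, geometric multiplicity = 3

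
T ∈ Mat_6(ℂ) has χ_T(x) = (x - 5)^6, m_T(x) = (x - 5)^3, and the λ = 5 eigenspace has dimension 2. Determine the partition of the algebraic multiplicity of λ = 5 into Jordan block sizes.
Block sizes for λ = 5: [3, 3]

Step 1 — from the characteristic polynomial, algebraic multiplicity of λ = 5 is 6. From dim ker(T − (5)·I) = 2, there are exactly 2 Jordan blocks for λ = 5.
Step 2 — from the minimal polynomial, the factor (x − 5)^3 tells us the largest block for λ = 5 has size 3.
Step 3 — with total size 6, 2 blocks, and largest block 3, the block sizes (in nonincreasing order) are [3, 3].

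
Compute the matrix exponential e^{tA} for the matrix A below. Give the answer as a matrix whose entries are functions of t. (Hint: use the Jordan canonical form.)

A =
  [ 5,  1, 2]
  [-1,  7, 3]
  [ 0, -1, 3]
e^{tA} =
  [-t^2*exp(5*t)/2 + exp(5*t), t*exp(5*t), -t^2*exp(5*t)/2 + 2*t*exp(5*t)]
  [-t^2*exp(5*t) - t*exp(5*t), 2*t*exp(5*t) + exp(5*t), -t^2*exp(5*t) + 3*t*exp(5*t)]
  [t^2*exp(5*t)/2, -t*exp(5*t), t^2*exp(5*t)/2 - 2*t*exp(5*t) + exp(5*t)]

Strategy: write A = P · J · P⁻¹ where J is a Jordan canonical form, so e^{tA} = P · e^{tJ} · P⁻¹, and e^{tJ} can be computed block-by-block.

A has Jordan form
J =
  [5, 1, 0]
  [0, 5, 1]
  [0, 0, 5]
(up to reordering of blocks).

Per-block formulas:
  For a 3×3 Jordan block J_3(5): exp(t · J_3(5)) = e^(5t)·(I + t·N + (t^2/2)·N^2), where N is the 3×3 nilpotent shift.

After assembling e^{tJ} and conjugating by P, we get:

e^{tA} =
  [-t^2*exp(5*t)/2 + exp(5*t), t*exp(5*t), -t^2*exp(5*t)/2 + 2*t*exp(5*t)]
  [-t^2*exp(5*t) - t*exp(5*t), 2*t*exp(5*t) + exp(5*t), -t^2*exp(5*t) + 3*t*exp(5*t)]
  [t^2*exp(5*t)/2, -t*exp(5*t), t^2*exp(5*t)/2 - 2*t*exp(5*t) + exp(5*t)]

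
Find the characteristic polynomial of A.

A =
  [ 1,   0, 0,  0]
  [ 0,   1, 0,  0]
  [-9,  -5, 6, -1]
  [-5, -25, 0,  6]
x^4 - 14*x^3 + 61*x^2 - 84*x + 36

Expanding det(x·I − A) (e.g. by cofactor expansion or by noting that A is similar to its Jordan form J, which has the same characteristic polynomial as A) gives
  χ_A(x) = x^4 - 14*x^3 + 61*x^2 - 84*x + 36
which factors as (x - 6)^2*(x - 1)^2. The eigenvalues (with algebraic multiplicities) are λ = 1 with multiplicity 2, λ = 6 with multiplicity 2.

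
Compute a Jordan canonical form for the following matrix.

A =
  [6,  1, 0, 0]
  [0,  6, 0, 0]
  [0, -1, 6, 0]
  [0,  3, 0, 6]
J_2(6) ⊕ J_1(6) ⊕ J_1(6)

The characteristic polynomial is
  det(x·I − A) = x^4 - 24*x^3 + 216*x^2 - 864*x + 1296 = (x - 6)^4

Eigenvalues and multiplicities (the geometric multiplicity of λ is n − rank(A − λI), which equals the number of Jordan blocks for λ):
  λ = 6: algebraic multiplicity = 4, geometric multiplicity = 3

Determining the block sizes for each eigenvalue:
  λ = 6: 3 blocks summing to 4 forces exactly one block of size 2 and the rest size 1 → block sizes [2, 1, 1]

Assembling the blocks gives a Jordan form
J =
  [6, 1, 0, 0]
  [0, 6, 0, 0]
  [0, 0, 6, 0]
  [0, 0, 0, 6]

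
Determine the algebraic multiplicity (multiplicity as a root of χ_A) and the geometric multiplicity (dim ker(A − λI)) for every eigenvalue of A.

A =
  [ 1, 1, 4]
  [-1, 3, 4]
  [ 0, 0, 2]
λ = 2: alg = 3, geom = 2

Step 1 — factor the characteristic polynomial to read off the algebraic multiplicities:
  χ_A(x) = (x - 2)^3

Step 2 — compute geometric multiplicities via the rank-nullity identity g(λ) = n − rank(A − λI):
  rank(A − (2)·I) = 1, so dim ker(A − (2)·I) = n − 1 = 2

Summary:
  λ = 2: algebraic multiplicity = 3, geometric multiplicity = 2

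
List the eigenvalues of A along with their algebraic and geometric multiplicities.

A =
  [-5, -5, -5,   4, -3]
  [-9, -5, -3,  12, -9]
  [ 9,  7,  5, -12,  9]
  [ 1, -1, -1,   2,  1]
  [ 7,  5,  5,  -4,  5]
λ = -2: alg = 2, geom = 2; λ = 2: alg = 3, geom = 2

Step 1 — factor the characteristic polynomial to read off the algebraic multiplicities:
  χ_A(x) = (x - 2)^3*(x + 2)^2

Step 2 — compute geometric multiplicities via the rank-nullity identity g(λ) = n − rank(A − λI):
  rank(A − (-2)·I) = 3, so dim ker(A − (-2)·I) = n − 3 = 2
  rank(A − (2)·I) = 3, so dim ker(A − (2)·I) = n − 3 = 2

Summary:
  λ = -2: algebraic multiplicity = 2, geometric multiplicity = 2
  λ = 2: algebraic multiplicity = 3, geometric multiplicity = 2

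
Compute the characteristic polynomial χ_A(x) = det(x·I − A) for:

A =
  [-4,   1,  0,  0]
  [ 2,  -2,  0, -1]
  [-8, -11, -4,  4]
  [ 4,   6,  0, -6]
x^4 + 16*x^3 + 96*x^2 + 256*x + 256

Expanding det(x·I − A) (e.g. by cofactor expansion or by noting that A is similar to its Jordan form J, which has the same characteristic polynomial as A) gives
  χ_A(x) = x^4 + 16*x^3 + 96*x^2 + 256*x + 256
which factors as (x + 4)^4. The eigenvalues (with algebraic multiplicities) are λ = -4 with multiplicity 4.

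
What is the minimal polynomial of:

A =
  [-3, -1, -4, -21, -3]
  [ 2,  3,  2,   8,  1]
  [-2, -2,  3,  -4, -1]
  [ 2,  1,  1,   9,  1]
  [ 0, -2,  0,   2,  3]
x^3 - 9*x^2 + 27*x - 27

The characteristic polynomial is χ_A(x) = (x - 3)^5, so the eigenvalues are known. The minimal polynomial is
  m_A(x) = Π_λ (x − λ)^{k_λ}
where k_λ is the size of the *largest* Jordan block for λ (equivalently, the smallest k with (A − λI)^k v = 0 for every generalised eigenvector v of λ).

  λ = 3: largest Jordan block has size 3, contributing (x − 3)^3

So m_A(x) = (x - 3)^3 = x^3 - 9*x^2 + 27*x - 27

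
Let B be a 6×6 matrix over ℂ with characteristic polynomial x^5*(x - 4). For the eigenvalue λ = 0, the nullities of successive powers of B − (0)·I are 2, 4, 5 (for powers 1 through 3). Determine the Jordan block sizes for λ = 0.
Block sizes for λ = 0: [3, 2]

From the dimensions of kernels of powers, the number of Jordan blocks of size at least j is d_j − d_{j−1} where d_j = dim ker(N^j) (with d_0 = 0). Computing the differences gives [2, 2, 1].
The number of blocks of size exactly k is (#blocks of size ≥ k) − (#blocks of size ≥ k + 1), so the partition is: 1 block(s) of size 2, 1 block(s) of size 3.
In nonincreasing order the block sizes are [3, 2].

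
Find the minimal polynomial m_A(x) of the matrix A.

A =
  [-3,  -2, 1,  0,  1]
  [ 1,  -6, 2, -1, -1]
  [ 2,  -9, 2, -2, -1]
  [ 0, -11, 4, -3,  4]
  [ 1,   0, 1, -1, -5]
x^3 + 9*x^2 + 27*x + 27

The characteristic polynomial is χ_A(x) = (x + 3)^5, so the eigenvalues are known. The minimal polynomial is
  m_A(x) = Π_λ (x − λ)^{k_λ}
where k_λ is the size of the *largest* Jordan block for λ (equivalently, the smallest k with (A − λI)^k v = 0 for every generalised eigenvector v of λ).

  λ = -3: largest Jordan block has size 3, contributing (x + 3)^3

So m_A(x) = (x + 3)^3 = x^3 + 9*x^2 + 27*x + 27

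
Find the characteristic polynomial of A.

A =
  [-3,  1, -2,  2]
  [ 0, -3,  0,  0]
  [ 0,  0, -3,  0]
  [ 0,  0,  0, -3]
x^4 + 12*x^3 + 54*x^2 + 108*x + 81

Expanding det(x·I − A) (e.g. by cofactor expansion or by noting that A is similar to its Jordan form J, which has the same characteristic polynomial as A) gives
  χ_A(x) = x^4 + 12*x^3 + 54*x^2 + 108*x + 81
which factors as (x + 3)^4. The eigenvalues (with algebraic multiplicities) are λ = -3 with multiplicity 4.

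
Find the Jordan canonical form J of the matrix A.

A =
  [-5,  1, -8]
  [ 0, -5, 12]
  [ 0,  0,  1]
J_2(-5) ⊕ J_1(1)

The characteristic polynomial is
  det(x·I − A) = x^3 + 9*x^2 + 15*x - 25 = (x - 1)*(x + 5)^2

Eigenvalues and multiplicities (the geometric multiplicity of λ is n − rank(A − λI), which equals the number of Jordan blocks for λ):
  λ = -5: algebraic multiplicity = 2, geometric multiplicity = 1
  λ = 1: algebraic multiplicity = 1, geometric multiplicity = 1

Determining the block sizes for each eigenvalue:
  λ = -5: one block (gm = 1), so the single block has size am = 2 → block sizes [2]
  λ = 1: one block (gm = 1), so the single block has size am = 1 → block sizes [1]

Assembling the blocks gives a Jordan form
J =
  [-5,  1, 0]
  [ 0, -5, 0]
  [ 0,  0, 1]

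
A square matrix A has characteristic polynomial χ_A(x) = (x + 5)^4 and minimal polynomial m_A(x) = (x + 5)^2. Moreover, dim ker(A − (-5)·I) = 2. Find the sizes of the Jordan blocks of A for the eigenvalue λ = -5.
Block sizes for λ = -5: [2, 2]

Step 1 — from the characteristic polynomial, algebraic multiplicity of λ = -5 is 4. From dim ker(A − (-5)·I) = 2, there are exactly 2 Jordan blocks for λ = -5.
Step 2 — from the minimal polynomial, the factor (x + 5)^2 tells us the largest block for λ = -5 has size 2.
Step 3 — with total size 4, 2 blocks, and largest block 2, the block sizes (in nonincreasing order) are [2, 2].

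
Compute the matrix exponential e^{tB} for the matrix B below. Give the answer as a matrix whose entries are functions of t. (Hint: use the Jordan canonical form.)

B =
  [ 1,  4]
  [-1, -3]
e^{tB} =
  [2*t*exp(-t) + exp(-t), 4*t*exp(-t)]
  [-t*exp(-t), -2*t*exp(-t) + exp(-t)]

Strategy: write B = P · J · P⁻¹ where J is a Jordan canonical form, so e^{tB} = P · e^{tJ} · P⁻¹, and e^{tJ} can be computed block-by-block.

B has Jordan form
J =
  [-1,  1]
  [ 0, -1]
(up to reordering of blocks).

Per-block formulas:
  For a 2×2 Jordan block J_2(-1): exp(t · J_2(-1)) = e^(-1t)·(I + t·N), where N is the 2×2 nilpotent shift.

After assembling e^{tJ} and conjugating by P, we get:

e^{tB} =
  [2*t*exp(-t) + exp(-t), 4*t*exp(-t)]
  [-t*exp(-t), -2*t*exp(-t) + exp(-t)]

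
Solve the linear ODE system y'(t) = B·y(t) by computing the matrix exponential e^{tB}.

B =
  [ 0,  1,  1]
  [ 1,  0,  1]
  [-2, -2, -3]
e^{tB} =
  [t*exp(-t) + exp(-t), t*exp(-t), t*exp(-t)]
  [t*exp(-t), t*exp(-t) + exp(-t), t*exp(-t)]
  [-2*t*exp(-t), -2*t*exp(-t), -2*t*exp(-t) + exp(-t)]

Strategy: write B = P · J · P⁻¹ where J is a Jordan canonical form, so e^{tB} = P · e^{tJ} · P⁻¹, and e^{tJ} can be computed block-by-block.

B has Jordan form
J =
  [-1,  1,  0]
  [ 0, -1,  0]
  [ 0,  0, -1]
(up to reordering of blocks).

Per-block formulas:
  For a 1×1 block at λ = -1: exp(t · [-1]) = [e^(-1t)].
  For a 2×2 Jordan block J_2(-1): exp(t · J_2(-1)) = e^(-1t)·(I + t·N), where N is the 2×2 nilpotent shift.

After assembling e^{tJ} and conjugating by P, we get:

e^{tB} =
  [t*exp(-t) + exp(-t), t*exp(-t), t*exp(-t)]
  [t*exp(-t), t*exp(-t) + exp(-t), t*exp(-t)]
  [-2*t*exp(-t), -2*t*exp(-t), -2*t*exp(-t) + exp(-t)]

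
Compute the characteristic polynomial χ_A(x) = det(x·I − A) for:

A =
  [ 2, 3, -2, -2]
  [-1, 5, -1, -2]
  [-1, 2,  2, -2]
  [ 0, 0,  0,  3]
x^4 - 12*x^3 + 54*x^2 - 108*x + 81

Expanding det(x·I − A) (e.g. by cofactor expansion or by noting that A is similar to its Jordan form J, which has the same characteristic polynomial as A) gives
  χ_A(x) = x^4 - 12*x^3 + 54*x^2 - 108*x + 81
which factors as (x - 3)^4. The eigenvalues (with algebraic multiplicities) are λ = 3 with multiplicity 4.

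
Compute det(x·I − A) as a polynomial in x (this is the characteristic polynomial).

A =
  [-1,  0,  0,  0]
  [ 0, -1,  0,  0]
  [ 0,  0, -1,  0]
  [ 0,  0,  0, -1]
x^4 + 4*x^3 + 6*x^2 + 4*x + 1

Expanding det(x·I − A) (e.g. by cofactor expansion or by noting that A is similar to its Jordan form J, which has the same characteristic polynomial as A) gives
  χ_A(x) = x^4 + 4*x^3 + 6*x^2 + 4*x + 1
which factors as (x + 1)^4. The eigenvalues (with algebraic multiplicities) are λ = -1 with multiplicity 4.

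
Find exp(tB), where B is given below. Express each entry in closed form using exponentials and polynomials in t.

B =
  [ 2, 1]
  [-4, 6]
e^{tB} =
  [-2*t*exp(4*t) + exp(4*t), t*exp(4*t)]
  [-4*t*exp(4*t), 2*t*exp(4*t) + exp(4*t)]

Strategy: write B = P · J · P⁻¹ where J is a Jordan canonical form, so e^{tB} = P · e^{tJ} · P⁻¹, and e^{tJ} can be computed block-by-block.

B has Jordan form
J =
  [4, 1]
  [0, 4]
(up to reordering of blocks).

Per-block formulas:
  For a 2×2 Jordan block J_2(4): exp(t · J_2(4)) = e^(4t)·(I + t·N), where N is the 2×2 nilpotent shift.

After assembling e^{tJ} and conjugating by P, we get:

e^{tB} =
  [-2*t*exp(4*t) + exp(4*t), t*exp(4*t)]
  [-4*t*exp(4*t), 2*t*exp(4*t) + exp(4*t)]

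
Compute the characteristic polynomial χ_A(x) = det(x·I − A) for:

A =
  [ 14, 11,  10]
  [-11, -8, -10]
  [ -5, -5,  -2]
x^3 - 4*x^2 - 3*x + 18

Expanding det(x·I − A) (e.g. by cofactor expansion or by noting that A is similar to its Jordan form J, which has the same characteristic polynomial as A) gives
  χ_A(x) = x^3 - 4*x^2 - 3*x + 18
which factors as (x - 3)^2*(x + 2). The eigenvalues (with algebraic multiplicities) are λ = -2 with multiplicity 1, λ = 3 with multiplicity 2.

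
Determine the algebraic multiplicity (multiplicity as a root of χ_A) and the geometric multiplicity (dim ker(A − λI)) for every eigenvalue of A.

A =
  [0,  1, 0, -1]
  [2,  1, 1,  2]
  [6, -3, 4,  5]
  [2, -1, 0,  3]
λ = 2: alg = 4, geom = 2

Step 1 — factor the characteristic polynomial to read off the algebraic multiplicities:
  χ_A(x) = (x - 2)^4

Step 2 — compute geometric multiplicities via the rank-nullity identity g(λ) = n − rank(A − λI):
  rank(A − (2)·I) = 2, so dim ker(A − (2)·I) = n − 2 = 2

Summary:
  λ = 2: algebraic multiplicity = 4, geometric multiplicity = 2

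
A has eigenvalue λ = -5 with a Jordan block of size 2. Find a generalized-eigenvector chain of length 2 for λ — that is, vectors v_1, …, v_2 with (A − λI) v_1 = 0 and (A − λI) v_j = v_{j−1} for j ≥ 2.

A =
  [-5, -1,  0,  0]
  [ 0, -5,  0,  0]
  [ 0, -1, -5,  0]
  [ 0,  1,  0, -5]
A Jordan chain for λ = -5 of length 2:
v_1 = (-1, 0, -1, 1)ᵀ
v_2 = (0, 1, 0, 0)ᵀ

Let N = A − (-5)·I. We want v_2 with N^2 v_2 = 0 but N^1 v_2 ≠ 0; then v_{j-1} := N · v_j for j = 2, …, 2.

Pick v_2 = (0, 1, 0, 0)ᵀ.
Then v_1 = N · v_2 = (-1, 0, -1, 1)ᵀ.

Sanity check: (A − (-5)·I) v_1 = (0, 0, 0, 0)ᵀ = 0. ✓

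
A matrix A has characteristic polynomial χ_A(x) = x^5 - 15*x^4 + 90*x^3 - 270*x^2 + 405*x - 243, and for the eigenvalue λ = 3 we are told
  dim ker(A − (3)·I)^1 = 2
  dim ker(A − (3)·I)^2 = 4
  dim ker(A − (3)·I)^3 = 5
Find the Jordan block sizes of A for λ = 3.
Block sizes for λ = 3: [3, 2]

From the dimensions of kernels of powers, the number of Jordan blocks of size at least j is d_j − d_{j−1} where d_j = dim ker(N^j) (with d_0 = 0). Computing the differences gives [2, 2, 1].
The number of blocks of size exactly k is (#blocks of size ≥ k) − (#blocks of size ≥ k + 1), so the partition is: 1 block(s) of size 2, 1 block(s) of size 3.
In nonincreasing order the block sizes are [3, 2].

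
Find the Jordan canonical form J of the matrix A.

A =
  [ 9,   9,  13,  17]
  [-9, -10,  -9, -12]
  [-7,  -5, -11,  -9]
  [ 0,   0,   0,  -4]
J_3(-4) ⊕ J_1(-4)

The characteristic polynomial is
  det(x·I − A) = x^4 + 16*x^3 + 96*x^2 + 256*x + 256 = (x + 4)^4

Eigenvalues and multiplicities (the geometric multiplicity of λ is n − rank(A − λI), which equals the number of Jordan blocks for λ):
  λ = -4: algebraic multiplicity = 4, geometric multiplicity = 2

Determining the block sizes for each eigenvalue:
  λ = -4: with am = 4 and gm = 2, the partition is not yet determined (e.g. several partitions of 4 into 2 parts exist). Let N = A − (-4)·I. Computing rank(N^1) = 2, rank(N^2) = 1, rank(N^3) = 0; the number of blocks of size ≥ j is rank(N^{j−1}) − rank(N^j), giving [2, 1, 1]. So we have 1 block(s) of size 3, 1 block(s) of size 1 → block sizes [3, 1]

Assembling the blocks gives a Jordan form
J =
  [-4,  1,  0,  0]
  [ 0, -4,  1,  0]
  [ 0,  0, -4,  0]
  [ 0,  0,  0, -4]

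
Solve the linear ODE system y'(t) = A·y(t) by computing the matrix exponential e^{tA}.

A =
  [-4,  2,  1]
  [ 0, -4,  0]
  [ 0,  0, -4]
e^{tA} =
  [exp(-4*t), 2*t*exp(-4*t), t*exp(-4*t)]
  [0, exp(-4*t), 0]
  [0, 0, exp(-4*t)]

Strategy: write A = P · J · P⁻¹ where J is a Jordan canonical form, so e^{tA} = P · e^{tJ} · P⁻¹, and e^{tJ} can be computed block-by-block.

A has Jordan form
J =
  [-4,  1,  0]
  [ 0, -4,  0]
  [ 0,  0, -4]
(up to reordering of blocks).

Per-block formulas:
  For a 1×1 block at λ = -4: exp(t · [-4]) = [e^(-4t)].
  For a 2×2 Jordan block J_2(-4): exp(t · J_2(-4)) = e^(-4t)·(I + t·N), where N is the 2×2 nilpotent shift.

After assembling e^{tJ} and conjugating by P, we get:

e^{tA} =
  [exp(-4*t), 2*t*exp(-4*t), t*exp(-4*t)]
  [0, exp(-4*t), 0]
  [0, 0, exp(-4*t)]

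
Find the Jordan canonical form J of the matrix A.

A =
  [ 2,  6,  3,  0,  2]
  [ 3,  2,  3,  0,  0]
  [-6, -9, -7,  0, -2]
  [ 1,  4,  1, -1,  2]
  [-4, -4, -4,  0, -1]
J_3(-1) ⊕ J_1(-1) ⊕ J_1(-1)

The characteristic polynomial is
  det(x·I − A) = x^5 + 5*x^4 + 10*x^3 + 10*x^2 + 5*x + 1 = (x + 1)^5

Eigenvalues and multiplicities (the geometric multiplicity of λ is n − rank(A − λI), which equals the number of Jordan blocks for λ):
  λ = -1: algebraic multiplicity = 5, geometric multiplicity = 3

Determining the block sizes for each eigenvalue:
  λ = -1: with am = 5 and gm = 3, the partition is not yet determined (e.g. several partitions of 5 into 3 parts exist). Let N = A − (-1)·I. Computing rank(N^1) = 2, rank(N^2) = 1, rank(N^3) = 0; the number of blocks of size ≥ j is rank(N^{j−1}) − rank(N^j), giving [3, 1, 1]. So we have 1 block(s) of size 3, 2 block(s) of size 1 → block sizes [3, 1, 1]

Assembling the blocks gives a Jordan form
J =
  [-1,  1,  0,  0,  0]
  [ 0, -1,  1,  0,  0]
  [ 0,  0, -1,  0,  0]
  [ 0,  0,  0, -1,  0]
  [ 0,  0,  0,  0, -1]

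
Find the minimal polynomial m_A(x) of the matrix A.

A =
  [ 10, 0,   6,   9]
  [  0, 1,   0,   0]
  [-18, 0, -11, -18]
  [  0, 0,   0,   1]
x^2 + x - 2

The characteristic polynomial is χ_A(x) = (x - 1)^3*(x + 2), so the eigenvalues are known. The minimal polynomial is
  m_A(x) = Π_λ (x − λ)^{k_λ}
where k_λ is the size of the *largest* Jordan block for λ (equivalently, the smallest k with (A − λI)^k v = 0 for every generalised eigenvector v of λ).

  λ = -2: largest Jordan block has size 1, contributing (x + 2)
  λ = 1: largest Jordan block has size 1, contributing (x − 1)

So m_A(x) = (x - 1)*(x + 2) = x^2 + x - 2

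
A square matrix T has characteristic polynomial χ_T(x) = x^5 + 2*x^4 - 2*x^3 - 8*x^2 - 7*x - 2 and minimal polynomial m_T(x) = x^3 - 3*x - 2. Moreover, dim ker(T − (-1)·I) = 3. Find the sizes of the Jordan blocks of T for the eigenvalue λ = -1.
Block sizes for λ = -1: [2, 1, 1]

Step 1 — from the characteristic polynomial, algebraic multiplicity of λ = -1 is 4. From dim ker(T − (-1)·I) = 3, there are exactly 3 Jordan blocks for λ = -1.
Step 2 — from the minimal polynomial, the factor (x + 1)^2 tells us the largest block for λ = -1 has size 2.
Step 3 — with total size 4, 3 blocks, and largest block 2, the block sizes (in nonincreasing order) are [2, 1, 1].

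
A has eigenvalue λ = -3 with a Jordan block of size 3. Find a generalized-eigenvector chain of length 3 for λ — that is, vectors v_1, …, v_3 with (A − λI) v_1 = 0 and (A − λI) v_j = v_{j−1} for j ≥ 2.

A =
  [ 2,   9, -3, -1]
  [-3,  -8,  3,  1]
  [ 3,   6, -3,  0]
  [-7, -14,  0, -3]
A Jordan chain for λ = -3 of length 3:
v_1 = (-4, 2, -3, 7)ᵀ
v_2 = (5, -3, 3, -7)ᵀ
v_3 = (1, 0, 0, 0)ᵀ

Let N = A − (-3)·I. We want v_3 with N^3 v_3 = 0 but N^2 v_3 ≠ 0; then v_{j-1} := N · v_j for j = 3, …, 2.

Pick v_3 = (1, 0, 0, 0)ᵀ.
Then v_2 = N · v_3 = (5, -3, 3, -7)ᵀ.
Then v_1 = N · v_2 = (-4, 2, -3, 7)ᵀ.

Sanity check: (A − (-3)·I) v_1 = (0, 0, 0, 0)ᵀ = 0. ✓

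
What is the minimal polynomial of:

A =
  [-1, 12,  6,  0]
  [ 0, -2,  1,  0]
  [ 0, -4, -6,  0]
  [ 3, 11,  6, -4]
x^4 + 13*x^3 + 60*x^2 + 112*x + 64

The characteristic polynomial is χ_A(x) = (x + 1)*(x + 4)^3, so the eigenvalues are known. The minimal polynomial is
  m_A(x) = Π_λ (x − λ)^{k_λ}
where k_λ is the size of the *largest* Jordan block for λ (equivalently, the smallest k with (A − λI)^k v = 0 for every generalised eigenvector v of λ).

  λ = -4: largest Jordan block has size 3, contributing (x + 4)^3
  λ = -1: largest Jordan block has size 1, contributing (x + 1)

So m_A(x) = (x + 1)*(x + 4)^3 = x^4 + 13*x^3 + 60*x^2 + 112*x + 64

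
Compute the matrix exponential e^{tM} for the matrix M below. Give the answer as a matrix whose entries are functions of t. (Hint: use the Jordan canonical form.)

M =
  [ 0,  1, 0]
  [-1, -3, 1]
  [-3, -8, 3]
e^{tM} =
  [1 - t^2/2, -3*t^2/2 + t, t^2/2]
  [-t, 1 - 3*t, t]
  [-t^2/2 - 3*t, -3*t^2/2 - 8*t, t^2/2 + 3*t + 1]

Strategy: write M = P · J · P⁻¹ where J is a Jordan canonical form, so e^{tM} = P · e^{tJ} · P⁻¹, and e^{tJ} can be computed block-by-block.

M has Jordan form
J =
  [0, 1, 0]
  [0, 0, 1]
  [0, 0, 0]
(up to reordering of blocks).

Per-block formulas:
  For a 3×3 Jordan block J_3(0): exp(t · J_3(0)) = e^(0t)·(I + t·N + (t^2/2)·N^2), where N is the 3×3 nilpotent shift.

After assembling e^{tJ} and conjugating by P, we get:

e^{tM} =
  [1 - t^2/2, -3*t^2/2 + t, t^2/2]
  [-t, 1 - 3*t, t]
  [-t^2/2 - 3*t, -3*t^2/2 - 8*t, t^2/2 + 3*t + 1]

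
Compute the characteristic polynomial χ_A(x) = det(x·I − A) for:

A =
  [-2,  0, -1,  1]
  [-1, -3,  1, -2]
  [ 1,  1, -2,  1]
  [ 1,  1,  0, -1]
x^4 + 8*x^3 + 24*x^2 + 32*x + 16

Expanding det(x·I − A) (e.g. by cofactor expansion or by noting that A is similar to its Jordan form J, which has the same characteristic polynomial as A) gives
  χ_A(x) = x^4 + 8*x^3 + 24*x^2 + 32*x + 16
which factors as (x + 2)^4. The eigenvalues (with algebraic multiplicities) are λ = -2 with multiplicity 4.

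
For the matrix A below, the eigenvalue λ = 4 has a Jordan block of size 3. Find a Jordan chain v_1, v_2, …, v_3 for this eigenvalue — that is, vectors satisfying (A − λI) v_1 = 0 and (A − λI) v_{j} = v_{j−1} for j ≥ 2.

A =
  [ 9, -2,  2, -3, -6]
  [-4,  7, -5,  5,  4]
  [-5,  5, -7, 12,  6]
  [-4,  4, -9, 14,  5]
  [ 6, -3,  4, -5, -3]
A Jordan chain for λ = 4 of length 3:
v_1 = (-1, -3, -2, -1, 0)ᵀ
v_2 = (5, -4, -5, -4, 6)ᵀ
v_3 = (1, 0, 0, 0, 0)ᵀ

Let N = A − (4)·I. We want v_3 with N^3 v_3 = 0 but N^2 v_3 ≠ 0; then v_{j-1} := N · v_j for j = 3, …, 2.

Pick v_3 = (1, 0, 0, 0, 0)ᵀ.
Then v_2 = N · v_3 = (5, -4, -5, -4, 6)ᵀ.
Then v_1 = N · v_2 = (-1, -3, -2, -1, 0)ᵀ.

Sanity check: (A − (4)·I) v_1 = (0, 0, 0, 0, 0)ᵀ = 0. ✓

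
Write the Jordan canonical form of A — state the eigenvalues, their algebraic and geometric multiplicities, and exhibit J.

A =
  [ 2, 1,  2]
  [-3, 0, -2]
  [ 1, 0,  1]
J_3(1)

The characteristic polynomial is
  det(x·I − A) = x^3 - 3*x^2 + 3*x - 1 = (x - 1)^3

Eigenvalues and multiplicities (the geometric multiplicity of λ is n − rank(A − λI), which equals the number of Jordan blocks for λ):
  λ = 1: algebraic multiplicity = 3, geometric multiplicity = 1

Determining the block sizes for each eigenvalue:
  λ = 1: one block (gm = 1), so the single block has size am = 3 → block sizes [3]

Assembling the blocks gives a Jordan form
J =
  [1, 1, 0]
  [0, 1, 1]
  [0, 0, 1]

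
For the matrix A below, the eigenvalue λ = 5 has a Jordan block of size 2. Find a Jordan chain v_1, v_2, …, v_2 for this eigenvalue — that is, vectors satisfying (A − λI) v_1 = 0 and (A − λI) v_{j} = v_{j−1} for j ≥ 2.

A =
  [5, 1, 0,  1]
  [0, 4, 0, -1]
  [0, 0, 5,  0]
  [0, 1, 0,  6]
A Jordan chain for λ = 5 of length 2:
v_1 = (1, -1, 0, 1)ᵀ
v_2 = (0, 1, 0, 0)ᵀ

Let N = A − (5)·I. We want v_2 with N^2 v_2 = 0 but N^1 v_2 ≠ 0; then v_{j-1} := N · v_j for j = 2, …, 2.

Pick v_2 = (0, 1, 0, 0)ᵀ.
Then v_1 = N · v_2 = (1, -1, 0, 1)ᵀ.

Sanity check: (A − (5)·I) v_1 = (0, 0, 0, 0)ᵀ = 0. ✓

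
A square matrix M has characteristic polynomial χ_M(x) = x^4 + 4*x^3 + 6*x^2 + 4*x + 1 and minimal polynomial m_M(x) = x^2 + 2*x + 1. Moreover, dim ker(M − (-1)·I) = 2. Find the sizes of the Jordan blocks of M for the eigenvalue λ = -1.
Block sizes for λ = -1: [2, 2]

Step 1 — from the characteristic polynomial, algebraic multiplicity of λ = -1 is 4. From dim ker(M − (-1)·I) = 2, there are exactly 2 Jordan blocks for λ = -1.
Step 2 — from the minimal polynomial, the factor (x + 1)^2 tells us the largest block for λ = -1 has size 2.
Step 3 — with total size 4, 2 blocks, and largest block 2, the block sizes (in nonincreasing order) are [2, 2].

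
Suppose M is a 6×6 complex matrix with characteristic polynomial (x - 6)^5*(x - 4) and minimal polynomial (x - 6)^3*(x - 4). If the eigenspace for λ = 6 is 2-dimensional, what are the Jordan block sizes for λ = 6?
Block sizes for λ = 6: [3, 2]

Step 1 — from the characteristic polynomial, algebraic multiplicity of λ = 6 is 5. From dim ker(M − (6)·I) = 2, there are exactly 2 Jordan blocks for λ = 6.
Step 2 — from the minimal polynomial, the factor (x − 6)^3 tells us the largest block for λ = 6 has size 3.
Step 3 — with total size 5, 2 blocks, and largest block 3, the block sizes (in nonincreasing order) are [3, 2].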